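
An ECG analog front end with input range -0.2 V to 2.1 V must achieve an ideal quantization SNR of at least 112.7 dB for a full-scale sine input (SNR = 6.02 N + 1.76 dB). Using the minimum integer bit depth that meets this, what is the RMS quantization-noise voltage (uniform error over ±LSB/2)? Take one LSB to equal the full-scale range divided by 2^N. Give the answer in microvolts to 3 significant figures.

1.27 µV

Full-scale range = 2.1 V − (-0.2 V) = 2.3 V.
Solving 6.02 N ≥ 112.7 − 1.76: N ≥ 18.429. Round up → N = 19.
LSB = 2.3 V ÷ 2^19 = 2.3/524288 V = 4.3869 µV.
σ_q = LSB/√12 = 4.3869 µV/3.4641 = 1.27 µV.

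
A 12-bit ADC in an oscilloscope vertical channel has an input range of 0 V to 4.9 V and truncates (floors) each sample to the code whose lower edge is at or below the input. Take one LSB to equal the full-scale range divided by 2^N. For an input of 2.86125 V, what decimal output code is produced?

2391

Range is 4.9 V. LSB = 4.9 V / 2^12 ≈ 1.196 mV.
(V_in − V_min) × 2^12/range = (2.86125 − (0)) × 4096/4.9 = 2391.771.
Floor → code = 2391.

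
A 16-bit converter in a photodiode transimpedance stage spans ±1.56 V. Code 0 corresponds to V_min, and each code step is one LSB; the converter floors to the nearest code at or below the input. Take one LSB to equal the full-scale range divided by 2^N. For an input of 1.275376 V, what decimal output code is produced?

59557

Full-scale range = 1.56 V − (-1.56 V) = 3.12 V. LSB = 3.12 V / 2^16 ≈ 47.61 µV.
(V_in − V_min) × 2^16/range = (1.275376 − (-1.56)) × 65536/3.12 = 59557.436.
Floor → code = 59557.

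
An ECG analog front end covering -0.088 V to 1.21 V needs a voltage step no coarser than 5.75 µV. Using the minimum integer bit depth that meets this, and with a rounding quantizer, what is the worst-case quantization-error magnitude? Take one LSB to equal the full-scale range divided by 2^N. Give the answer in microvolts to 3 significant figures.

The full-scale span is 1.21 − (-0.088) = 1.298 V.
Levels needed ≥ 1.298/5.75 µV = 225700. 2^18 = 262144 suffices, so N_min = 18.
LSB = 1.298 V ÷ 2^18 = 1.298/262144 V = 4.9515 µV.
|e|_max = LSB/2 = 2.48 µV.

2.48 µV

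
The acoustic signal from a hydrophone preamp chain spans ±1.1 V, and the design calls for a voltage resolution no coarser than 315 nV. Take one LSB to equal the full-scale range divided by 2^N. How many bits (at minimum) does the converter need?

23 bits

Range = 1.1 − (-1.1) = 2.2 V.
Need 2^N ≥ 2.2 V / 315 nV = 6.984e6 → N_min = 23.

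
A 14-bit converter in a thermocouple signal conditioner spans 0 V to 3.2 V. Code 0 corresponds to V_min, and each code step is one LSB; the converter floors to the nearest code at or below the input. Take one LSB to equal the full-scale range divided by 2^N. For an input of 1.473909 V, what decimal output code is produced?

7546

Range is 3.2 V. LSB = 3.2 V / 2^14 ≈ 195.3 µV.
code = ⌊(V_in − V_min)/LSB⌋ = ⌊(V_in − V_min) × 2^14 / range⌋
     = ⌊(1.473909 − (0)) × 16384 / 3.2⌋ = ⌊1.473909 × 16384/3.2⌋
     = ⌊7546.414⌋ = 7546.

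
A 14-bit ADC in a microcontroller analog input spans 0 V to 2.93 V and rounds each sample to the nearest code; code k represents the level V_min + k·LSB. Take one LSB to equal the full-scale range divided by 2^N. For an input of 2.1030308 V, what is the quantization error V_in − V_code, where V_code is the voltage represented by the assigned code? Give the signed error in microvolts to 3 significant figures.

V_FS = 2.93 V. LSB = 2.93 V / 2^14 ≈ 178.8 µV.
(2.1030308 − (0)) / LSB = 2.1030308 × 16384/2.93 = 11759.7463. Nearest integer: k = 11760.
V_code = 0 + (11760/16384) × 2.93 = 2.1030761719 V.
Error = V_in − V_code = 2.1030308 − (2.1030761719) = −45.4 µV.

−45.4 µV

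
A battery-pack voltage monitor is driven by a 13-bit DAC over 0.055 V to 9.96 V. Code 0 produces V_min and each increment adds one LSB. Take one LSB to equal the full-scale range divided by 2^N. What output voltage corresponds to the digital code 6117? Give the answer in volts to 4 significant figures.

7.451 V

Full-scale range = 9.96 V − (0.055 V) = 9.905 V. LSB = 9.905 V / 2^13.
V_out = V_min + code × LSB = 0.055 V + 6117 × 9.905 V / 8192
      = 0.055 V + 7.39610 V = 7.45110 V.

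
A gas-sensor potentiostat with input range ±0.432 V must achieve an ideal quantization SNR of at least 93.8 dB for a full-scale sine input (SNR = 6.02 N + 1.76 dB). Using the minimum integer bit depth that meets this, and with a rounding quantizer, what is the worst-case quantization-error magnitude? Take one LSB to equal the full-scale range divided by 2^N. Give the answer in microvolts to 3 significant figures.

Span: 0.432 V − (-0.432 V) = 0.864 V.
Solving 6.02 N ≥ 93.8 − 1.76: N ≥ 15.289. Round up → N = 16.
Step size = 0.864/65536 V = 13.184 µV.
Max error for round-to-nearest is LSB/2 = 6.59 µV.

6.59 µV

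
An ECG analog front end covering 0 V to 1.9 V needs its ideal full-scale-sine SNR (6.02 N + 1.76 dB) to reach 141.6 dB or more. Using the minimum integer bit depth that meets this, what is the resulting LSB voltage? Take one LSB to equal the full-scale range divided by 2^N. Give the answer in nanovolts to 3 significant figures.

Span = 1.9 V.
Solving 6.02 N ≥ 141.6 − 1.76: N ≥ 23.229. Round up → N = 24.
Step size = 1.9/16777216 V = 113 nV.

113 nV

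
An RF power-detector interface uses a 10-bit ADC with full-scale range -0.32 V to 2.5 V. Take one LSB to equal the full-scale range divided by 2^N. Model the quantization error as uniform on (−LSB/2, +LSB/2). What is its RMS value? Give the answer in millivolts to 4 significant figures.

Full-scale range = 2.5 V − (-0.32 V) = 2.82 V.
Step size = 2.82/1024 V = 2.75391 mV.
V_rms = LSB/√12 = 2.75391 mV / √12 = 0.7950 mV.

0.7950 mV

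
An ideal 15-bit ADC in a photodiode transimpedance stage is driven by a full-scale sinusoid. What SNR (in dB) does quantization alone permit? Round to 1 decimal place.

6.02(15) + 1.76 = 90.30 + 1.76 = 92.06 dB.

92.1 dB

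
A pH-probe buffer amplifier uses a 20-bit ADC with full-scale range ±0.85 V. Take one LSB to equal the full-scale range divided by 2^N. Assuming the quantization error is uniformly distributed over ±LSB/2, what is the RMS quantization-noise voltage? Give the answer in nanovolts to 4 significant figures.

Span: 0.85 V − (-0.85 V) = 1.7 V.
One LSB is 1.7 V / 1048576 = 1.62125 µV.
For a uniform distribution on [−LSB/2, +LSB/2], V_rms = LSB/√12 = 1.62125 µV/3.4641 = 468.0 nV.

468.0 nV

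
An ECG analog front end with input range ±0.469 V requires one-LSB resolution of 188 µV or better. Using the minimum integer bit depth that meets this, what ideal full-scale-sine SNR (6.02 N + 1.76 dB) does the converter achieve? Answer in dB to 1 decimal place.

Full-scale range = 0.469 V − (-0.469 V) = 0.938 V.
Required number of levels: 0.938/188 µV = 4989.4; smallest N with 2^N ≥ that is 13.
SNR = 6.02 × 13 + 1.76 = 80.02 dB.

80.0 dB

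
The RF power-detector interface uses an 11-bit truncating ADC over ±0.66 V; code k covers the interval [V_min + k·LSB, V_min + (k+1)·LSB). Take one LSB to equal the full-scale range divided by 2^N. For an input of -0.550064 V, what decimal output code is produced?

The full-scale span is 0.66 − (-0.66) = 1.32 V. LSB = 1.32 V / 2^11 ≈ 0.6445 mV.
(V_in − V_min) × 2^11/range = (-0.550064 − (-0.66)) × 2048/1.32 = 170.567.
Floor → code = 170.

170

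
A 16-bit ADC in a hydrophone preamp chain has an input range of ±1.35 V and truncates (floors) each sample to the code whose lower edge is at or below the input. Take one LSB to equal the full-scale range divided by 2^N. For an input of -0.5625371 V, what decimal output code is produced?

19113

Range = 1.35 − (-1.35) = 2.7 V. LSB = 2.7 V / 2^16 ≈ 41.20 µV.
V_in − V_min = -0.5625371 − (-1.35) = 0.7874629 V.
Divide by LSB: 0.7874629 × 65536/2.7 = 19113.7662.
Truncating gives code 19113.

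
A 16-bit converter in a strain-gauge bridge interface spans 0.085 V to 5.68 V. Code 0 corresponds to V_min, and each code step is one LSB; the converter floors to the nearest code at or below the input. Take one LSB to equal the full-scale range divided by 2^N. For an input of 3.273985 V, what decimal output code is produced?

37353

Range = 5.68 − (0.085) = 5.595 V. LSB = 5.595 V / 2^16 ≈ 85.37 µV.
code = ⌊(V_in − V_min)/LSB⌋ = ⌊(V_in − V_min) × 2^16 / range⌋
     = ⌊(3.273985 − (0.085)) × 65536 / 5.595⌋ = ⌊3.188985 × 65536/5.595⌋
     = ⌊37353.587⌋ = 37353.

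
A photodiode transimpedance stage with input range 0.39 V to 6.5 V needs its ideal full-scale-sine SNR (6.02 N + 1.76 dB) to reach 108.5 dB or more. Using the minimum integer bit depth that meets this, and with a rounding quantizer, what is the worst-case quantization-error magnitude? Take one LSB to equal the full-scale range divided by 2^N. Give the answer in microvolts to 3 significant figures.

Range = 6.5 − (0.39) = 6.11 V.
6.02 N + 1.76 ≥ 108.5 gives N ≥ 17.731, so the minimum integer is 18.
One LSB is 6.11 V / 262144 = 23.308 µV.
Half an LSB is 11.7 µV.

11.7 µV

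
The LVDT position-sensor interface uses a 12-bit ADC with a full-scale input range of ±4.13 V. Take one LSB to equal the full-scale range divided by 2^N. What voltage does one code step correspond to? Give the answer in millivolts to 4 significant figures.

Span: 4.13 V − (-4.13 V) = 8.26 V.
2^12 = 4096 levels.
LSB = 8.26 V ÷ 2^12 = 8.26/4096 V = 2.017 mV.

2.017 mV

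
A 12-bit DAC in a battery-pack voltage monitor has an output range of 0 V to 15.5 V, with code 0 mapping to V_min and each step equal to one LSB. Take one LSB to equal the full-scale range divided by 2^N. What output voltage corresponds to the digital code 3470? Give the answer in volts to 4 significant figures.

Full-scale range = 15.5 V. LSB = 15.5 V / 2^12.
V_out = V_min + code × LSB = 0 V + 3470 × 15.5 V / 4096
      = 0 + 13.1311 = 13.1311 V.

13.13 V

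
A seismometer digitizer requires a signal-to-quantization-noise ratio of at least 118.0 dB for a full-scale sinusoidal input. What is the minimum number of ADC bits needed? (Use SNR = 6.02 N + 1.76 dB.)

20 bits

Required N = ⌈(118.0 − 1.76)/6.02⌉ = ⌈19.309⌉ = 20.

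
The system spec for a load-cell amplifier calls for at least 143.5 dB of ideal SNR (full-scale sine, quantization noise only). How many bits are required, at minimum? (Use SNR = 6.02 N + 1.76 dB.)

Solving 6.02 N ≥ 143.5 − 1.76: N ≥ 23.545. Round up → N = 24.

24 bits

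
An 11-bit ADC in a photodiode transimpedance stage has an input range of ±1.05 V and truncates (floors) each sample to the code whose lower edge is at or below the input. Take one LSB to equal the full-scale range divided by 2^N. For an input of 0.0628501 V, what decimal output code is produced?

1085

Span: 1.05 V − (-1.05 V) = 2.1 V. LSB = 2.1 V / 2^11 ≈ 1.025 mV.
code = ⌊(V_in − V_min)/LSB⌋ = ⌊(V_in − V_min) × 2^11 / range⌋
     = ⌊(0.0628501 − (-1.05)) × 2048 / 2.1⌋ = ⌊1.1128501 × 2048/2.1⌋
     = ⌊1085.294⌋ = 1085.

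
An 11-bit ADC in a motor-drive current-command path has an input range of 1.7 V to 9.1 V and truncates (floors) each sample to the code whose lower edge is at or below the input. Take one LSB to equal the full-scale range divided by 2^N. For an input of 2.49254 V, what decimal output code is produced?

Full-scale range = 9.1 V − (1.7 V) = 7.4 V. LSB = 7.4 V / 2^11 ≈ 3.613 mV.
V_in − V_min = 2.49254 − (1.7) = 0.79254 V.
Divide by LSB: 0.79254 × 2048/7.4 = 219.3408.
Truncating gives code 219.

219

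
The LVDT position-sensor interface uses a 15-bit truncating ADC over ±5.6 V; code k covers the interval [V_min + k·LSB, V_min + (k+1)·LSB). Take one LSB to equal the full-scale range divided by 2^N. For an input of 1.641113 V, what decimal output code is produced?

Full-scale range = 5.6 V − (-5.6 V) = 11.2 V. LSB = 11.2 V / 2^15 ≈ 341.8 µV.
V_in − V_min = 1.641113 − (-5.6) = 7.241113 V.
Divide by LSB: 7.241113 × 32768/11.2 = 21185.4277.
Truncating gives code 21185.

21185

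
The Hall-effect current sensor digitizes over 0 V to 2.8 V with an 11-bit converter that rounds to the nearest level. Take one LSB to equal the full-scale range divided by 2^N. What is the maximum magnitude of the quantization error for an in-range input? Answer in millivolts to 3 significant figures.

Range is 2.8 V.
One LSB is 2.8 V / 2048 = 1.3672 mV.
Worst-case error for round-to-nearest is half an LSB: 0.684 mV.

0.684 mV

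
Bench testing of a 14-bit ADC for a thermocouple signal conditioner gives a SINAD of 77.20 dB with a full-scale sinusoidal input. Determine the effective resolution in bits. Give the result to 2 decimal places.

(77.20 − 1.76) / 6.02 = 75.44/6.02 = 12.5316 effective bits.

12.53 bits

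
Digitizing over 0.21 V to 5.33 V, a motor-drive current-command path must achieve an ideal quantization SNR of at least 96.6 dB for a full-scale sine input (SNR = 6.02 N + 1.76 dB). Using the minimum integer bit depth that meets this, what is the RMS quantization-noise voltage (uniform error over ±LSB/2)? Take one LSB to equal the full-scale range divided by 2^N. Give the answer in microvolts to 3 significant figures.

22.6 µV

Range = 5.33 − (0.21) = 5.12 V.
N ≥ (96.6 − 1.76)/6.02 = 15.754 → N_min = 16.
LSB = 5.12 V ÷ 2^16 = 5.12/65536 V = 78.125 µV.
RMS noise = LSB/√12 = 22.6 µV.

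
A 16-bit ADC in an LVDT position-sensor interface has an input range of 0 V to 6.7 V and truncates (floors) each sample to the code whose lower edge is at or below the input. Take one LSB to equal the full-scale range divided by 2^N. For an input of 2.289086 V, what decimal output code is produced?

22390

V_FS = 6.7 V. LSB = 6.7 V / 2^16 ≈ 102.2 µV.
(V_in − V_min) × 2^16/range = (2.289086 − (0)) × 65536/6.7 = 22390.678.
Floor → code = 22390.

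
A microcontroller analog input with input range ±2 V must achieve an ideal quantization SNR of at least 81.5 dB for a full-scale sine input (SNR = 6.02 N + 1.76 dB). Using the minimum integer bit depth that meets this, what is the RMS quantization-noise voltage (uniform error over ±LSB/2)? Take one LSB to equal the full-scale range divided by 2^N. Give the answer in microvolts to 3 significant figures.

70.5 µV

The full-scale span is 2 − (-2) = 4 V.
N ≥ (81.5 − 1.76)/6.02 = 13.246 → N_min = 14.
Step size = 4/16384 V = 244.14 µV.
RMS noise = LSB/√12 = 70.5 µV.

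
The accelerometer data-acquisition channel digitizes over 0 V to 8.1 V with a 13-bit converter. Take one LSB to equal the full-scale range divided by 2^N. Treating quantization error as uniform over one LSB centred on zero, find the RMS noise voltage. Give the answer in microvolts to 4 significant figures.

Full-scale range = 8.1 V.
LSB = 8.1 V ÷ 2^13 = 8.1/8192 V = 0.988770 mV.
σ_q = LSB/√12 = 0.988770 mV/3.4641 = 285.4 µV.

285.4 µV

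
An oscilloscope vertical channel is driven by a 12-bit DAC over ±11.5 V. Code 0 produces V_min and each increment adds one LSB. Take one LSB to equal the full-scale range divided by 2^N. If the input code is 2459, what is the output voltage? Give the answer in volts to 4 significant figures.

Full-scale range = 11.5 V − (-11.5 V) = 23 V. LSB = 23 V / 2^12.
V_out = V_min + code × LSB = -11.5 V + 2459 × 23 V / 4096
      = -11.5 V + 13.8079 V = 2.30786 V.

2.308 V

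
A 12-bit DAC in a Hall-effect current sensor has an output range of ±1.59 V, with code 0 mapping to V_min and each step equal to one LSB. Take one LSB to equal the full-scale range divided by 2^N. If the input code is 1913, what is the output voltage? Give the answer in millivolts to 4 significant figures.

Range = 1.59 − (-1.59) = 3.18 V. LSB = 3.18 V / 2^12.
V_out = -1.59 + 1913 × (3.18/4096) V
      = -1.59 V + 1.48519 V = -0.104810 V.

-104.8 mV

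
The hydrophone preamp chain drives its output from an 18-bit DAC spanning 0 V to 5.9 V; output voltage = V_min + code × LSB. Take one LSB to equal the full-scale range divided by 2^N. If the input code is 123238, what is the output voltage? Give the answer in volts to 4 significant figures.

Span = 5.9 V. LSB = 5.9 V / 2^18.
V_out = 0 + 123238 × (5.9/262144) V
      = 0 + 2.77368 = 2.77368 V.

2.774 V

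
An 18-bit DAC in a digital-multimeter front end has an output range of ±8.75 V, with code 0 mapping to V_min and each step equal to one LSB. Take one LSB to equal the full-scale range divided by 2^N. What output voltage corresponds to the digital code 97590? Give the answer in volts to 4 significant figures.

Range = 8.75 − (-8.75) = 17.5 V. LSB = 17.5 V / 2^18.
Output = V_min + (97590/262144) × range = -8.75 + 0.372276 × 17.5 V
      = -8.75 V + 6.51484 V = -2.23516 V.

-2.235 V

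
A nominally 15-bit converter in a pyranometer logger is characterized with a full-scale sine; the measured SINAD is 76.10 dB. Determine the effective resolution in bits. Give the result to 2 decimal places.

(76.10 − 1.76) / 6.02 = 74.34/6.02 = 12.3488 effective bits.

12.35 bits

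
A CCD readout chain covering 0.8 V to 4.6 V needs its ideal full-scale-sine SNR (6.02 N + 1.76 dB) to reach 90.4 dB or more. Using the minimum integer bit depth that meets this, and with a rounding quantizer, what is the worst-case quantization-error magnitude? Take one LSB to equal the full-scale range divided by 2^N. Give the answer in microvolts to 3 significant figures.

58.0 µV

Full-scale range = 4.6 V − (0.8 V) = 3.8 V.
Solving 6.02 N ≥ 90.4 − 1.76: N ≥ 14.724. Round up → N = 15.
LSB = 3.8 V / 2^15 = 115.97 µV.
Max error for round-to-nearest is LSB/2 = 58.0 µV.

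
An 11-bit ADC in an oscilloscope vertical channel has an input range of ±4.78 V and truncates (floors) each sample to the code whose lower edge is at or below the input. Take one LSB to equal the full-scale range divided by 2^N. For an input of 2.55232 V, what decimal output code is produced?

1570

Full-scale range = 4.78 V − (-4.78 V) = 9.56 V. LSB = 9.56 V / 2^11 ≈ 4.668 mV.
code = ⌊(V_in − V_min)/LSB⌋ = ⌊(V_in − V_min) × 2^11 / range⌋
     = ⌊(2.55232 − (-4.78)) × 2048 / 9.56⌋ = ⌊7.33232 × 2048/9.56⌋
     = ⌊1570.773⌋ = 1570.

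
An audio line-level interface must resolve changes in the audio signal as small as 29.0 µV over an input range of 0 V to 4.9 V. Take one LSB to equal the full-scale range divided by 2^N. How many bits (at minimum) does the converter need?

Span = 4.9 V.
Need 2^N ≥ 4.9 V / 29.0 µV = 169000 → N_min = 18.

18 bits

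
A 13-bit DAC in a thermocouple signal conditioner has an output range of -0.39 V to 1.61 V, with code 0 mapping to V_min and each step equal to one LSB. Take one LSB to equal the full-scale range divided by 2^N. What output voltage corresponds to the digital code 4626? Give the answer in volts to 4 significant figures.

Span: 1.61 V − (-0.39 V) = 2 V. LSB = 2 V / 2^13.
Output = V_min + (4626/8192) × range = -0.39 + 0.564697 × 2 V
      = -0.39 + 1.12939 = 0.739395 V.

0.7394 V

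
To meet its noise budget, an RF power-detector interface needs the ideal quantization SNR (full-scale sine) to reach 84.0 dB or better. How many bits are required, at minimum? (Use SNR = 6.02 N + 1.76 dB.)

N ≥ (84.0 − 1.76)/6.02 = 13.661 → N_min = 14.

14 bits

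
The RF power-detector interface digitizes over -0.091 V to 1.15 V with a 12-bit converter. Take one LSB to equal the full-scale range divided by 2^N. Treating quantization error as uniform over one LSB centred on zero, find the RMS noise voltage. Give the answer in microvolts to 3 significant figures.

Span: 1.15 V − (-0.091 V) = 1.241 V.
Step size = 1.241/4096 V = 302.98 µV.
For a uniform distribution on [−LSB/2, +LSB/2], V_rms = LSB/√12 = 302.98 µV/3.4641 = 87.5 µV.

87.5 µV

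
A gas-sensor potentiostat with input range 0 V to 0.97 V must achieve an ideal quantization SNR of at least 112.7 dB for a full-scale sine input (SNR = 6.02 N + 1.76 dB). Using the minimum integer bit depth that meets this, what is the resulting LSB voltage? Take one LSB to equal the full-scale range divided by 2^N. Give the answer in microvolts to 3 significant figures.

Span = 0.97 V.
Solving 6.02 N ≥ 112.7 − 1.76: N ≥ 18.429. Round up → N = 19.
LSB = 0.97 V ÷ 2^19 = 0.97/524288 V = 1.85 µV.

1.85 µV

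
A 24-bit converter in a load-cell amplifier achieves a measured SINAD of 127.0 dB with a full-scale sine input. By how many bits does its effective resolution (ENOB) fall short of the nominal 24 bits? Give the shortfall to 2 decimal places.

3.20 bits

Effective bits = (127.0 − 1.76)/6.02 = 20.8040.
Shortfall = 24 − 20.8040 = 3.1960 bits.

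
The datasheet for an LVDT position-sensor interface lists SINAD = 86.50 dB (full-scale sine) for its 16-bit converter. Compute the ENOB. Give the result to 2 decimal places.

14.08 bits

ENOB = (SINAD − 1.76) / 6.02 = (86.50 − 1.76) / 6.02 = 84.74 / 6.02 = 14.0764.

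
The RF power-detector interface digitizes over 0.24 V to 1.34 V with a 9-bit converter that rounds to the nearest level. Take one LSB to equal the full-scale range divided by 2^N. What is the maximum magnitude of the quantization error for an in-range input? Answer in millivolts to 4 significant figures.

1.074 mV

Range = 1.34 − (0.24) = 1.1 V.
Step size = 1.1/512 V = 2.14844 mV.
|e|_max = LSB/2 = 1.074 mV.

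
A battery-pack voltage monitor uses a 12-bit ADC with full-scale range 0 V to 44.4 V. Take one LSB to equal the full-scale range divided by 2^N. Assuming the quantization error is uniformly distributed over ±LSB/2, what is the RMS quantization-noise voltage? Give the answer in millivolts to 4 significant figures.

Full-scale range = 44.4 V.
Step size = 44.4/4096 V = 10.8398 mV.
V_rms = LSB/√12 = 10.8398 mV / √12 = 3.129 mV.

3.129 mV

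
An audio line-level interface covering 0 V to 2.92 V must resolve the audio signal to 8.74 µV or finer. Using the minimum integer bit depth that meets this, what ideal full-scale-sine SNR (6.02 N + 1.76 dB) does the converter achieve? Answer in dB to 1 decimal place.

116.1 dB

Span = 2.92 V.
Need 2^N ≥ 2.92 V / 8.74 µV = 334100 → N_min = 19.
Ideal SNR at N = 19: 6.02·19 + 1.76 = 116.1 dB.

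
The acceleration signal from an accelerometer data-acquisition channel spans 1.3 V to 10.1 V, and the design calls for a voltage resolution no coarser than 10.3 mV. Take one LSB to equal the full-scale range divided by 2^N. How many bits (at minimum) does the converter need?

Span: 10.1 V − (1.3 V) = 8.8 V.
8.8 V / 10.3 mV = 854.4. Since 2^9 = 512 and 2^10 = 1024, N = 10.

10 bits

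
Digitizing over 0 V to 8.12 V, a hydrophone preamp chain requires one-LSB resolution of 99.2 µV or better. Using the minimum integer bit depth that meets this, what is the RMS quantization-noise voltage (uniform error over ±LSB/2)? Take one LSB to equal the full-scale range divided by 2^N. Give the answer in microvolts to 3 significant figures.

V_FS = 8.12 V.
Levels needed ≥ 8.12/99.2 µV = 81850. 2^17 = 131072 suffices, so N_min = 17.
Step size = 8.12/131072 V = 61.951 µV.
σ_q = LSB/√12 = 61.951 µV/3.4641 = 17.9 µV.

17.9 µV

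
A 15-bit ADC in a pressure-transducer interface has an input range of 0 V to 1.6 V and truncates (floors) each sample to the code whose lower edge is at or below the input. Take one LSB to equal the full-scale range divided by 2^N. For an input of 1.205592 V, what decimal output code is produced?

Span = 1.6 V. LSB = 1.6 V / 2^15 ≈ 48.83 µV.
V_in − V_min = 1.205592 − (0) = 1.205592 V.
Divide by LSB: 1.205592 × 32768/1.6 = 24690.5242.
Truncating gives code 24690.

24690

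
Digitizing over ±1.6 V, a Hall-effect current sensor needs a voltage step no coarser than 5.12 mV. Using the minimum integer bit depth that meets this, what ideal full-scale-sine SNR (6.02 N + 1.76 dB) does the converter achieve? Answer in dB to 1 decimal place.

Span: 1.6 V − (-1.6 V) = 3.2 V.
Levels needed ≥ 3.2/5.12 mV = 625.0. 2^10 = 1024 suffices, so N_min = 10.
SNR = 6.02 × 10 + 1.76 = 61.96 dB.

62.0 dB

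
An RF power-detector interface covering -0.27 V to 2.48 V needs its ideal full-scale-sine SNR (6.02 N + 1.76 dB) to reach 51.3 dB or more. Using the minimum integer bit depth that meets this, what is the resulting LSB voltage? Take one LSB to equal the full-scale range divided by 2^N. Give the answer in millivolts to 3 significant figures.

Span: 2.48 V − (-0.27 V) = 2.75 V.
Required N = ⌈(51.3 − 1.76)/6.02⌉ = ⌈8.229⌉ = 9.
LSB = 2.75 V / 2^9 = 5.37 mV.

5.37 mV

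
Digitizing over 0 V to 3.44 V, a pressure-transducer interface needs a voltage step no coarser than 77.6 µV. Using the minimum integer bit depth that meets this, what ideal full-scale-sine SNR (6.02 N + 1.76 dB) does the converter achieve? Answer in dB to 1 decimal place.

Full-scale range = 3.44 V.
Required number of levels: 3.44/77.6 µV = 44330; smallest N with 2^N ≥ that is 16.
6.02(16) + 1.76 = 98.08 dB.

98.1 dB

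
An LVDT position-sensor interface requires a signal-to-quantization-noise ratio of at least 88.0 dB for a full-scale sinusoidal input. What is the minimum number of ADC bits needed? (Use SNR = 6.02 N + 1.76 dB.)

Solving 6.02 N ≥ 88.0 − 1.76: N ≥ 14.326. Round up → N = 15.

15 bits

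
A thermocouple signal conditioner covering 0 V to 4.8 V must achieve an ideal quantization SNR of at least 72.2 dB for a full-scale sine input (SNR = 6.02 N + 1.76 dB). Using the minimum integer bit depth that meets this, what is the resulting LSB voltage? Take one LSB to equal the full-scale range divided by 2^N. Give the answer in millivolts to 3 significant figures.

1.17 mV

Range is 4.8 V.
Solving 6.02 N ≥ 72.2 − 1.76: N ≥ 11.701. Round up → N = 12.
LSB = 4.8 V / 2^12 = 1.17 mV.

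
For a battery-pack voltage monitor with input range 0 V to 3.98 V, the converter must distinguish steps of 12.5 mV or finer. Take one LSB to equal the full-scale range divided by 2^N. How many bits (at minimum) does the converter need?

Range is 3.98 V.
Required number of levels: 3.98/12.5 mV = 318.40; smallest N with 2^N ≥ that is 9.

9 bits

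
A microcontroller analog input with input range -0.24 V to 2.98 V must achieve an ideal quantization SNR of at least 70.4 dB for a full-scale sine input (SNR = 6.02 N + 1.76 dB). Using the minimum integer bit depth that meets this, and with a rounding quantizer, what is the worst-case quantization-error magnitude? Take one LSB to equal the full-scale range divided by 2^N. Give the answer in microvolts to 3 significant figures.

393 µV

Range = 2.98 − (-0.24) = 3.22 V.
6.02 N + 1.76 ≥ 70.4 gives N ≥ 11.402, so the minimum integer is 12.
Step size = 3.22/4096 V = 0.78613 mV.
Half an LSB is 393 µV.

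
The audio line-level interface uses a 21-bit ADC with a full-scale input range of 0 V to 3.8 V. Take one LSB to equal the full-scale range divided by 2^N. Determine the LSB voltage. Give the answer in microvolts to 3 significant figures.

1.81 µV

Full-scale range = 3.8 V.
2^21 = 2097152 levels.
LSB = 3.8 V / 2^21 = 1.81 µV.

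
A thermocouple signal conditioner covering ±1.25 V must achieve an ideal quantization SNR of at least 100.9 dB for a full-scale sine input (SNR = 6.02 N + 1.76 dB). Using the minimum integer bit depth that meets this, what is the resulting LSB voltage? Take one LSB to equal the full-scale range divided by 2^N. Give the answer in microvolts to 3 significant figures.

19.1 µV

Span: 1.25 V − (-1.25 V) = 2.5 V.
Solving 6.02 N ≥ 100.9 − 1.76: N ≥ 16.468. Round up → N = 17.
LSB = 2.5 V / 2^17 = 19.1 µV.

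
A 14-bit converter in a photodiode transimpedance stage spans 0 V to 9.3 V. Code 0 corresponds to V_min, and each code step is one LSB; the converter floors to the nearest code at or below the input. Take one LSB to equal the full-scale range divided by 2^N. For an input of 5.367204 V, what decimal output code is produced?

Full-scale range = 9.3 V. LSB = 9.3 V / 2^14 ≈ 0.5676 mV.
code = ⌊(V_in − V_min)/LSB⌋ = ⌊(V_in − V_min) × 2^14 / range⌋
     = ⌊(5.367204 − (0)) × 16384 / 9.3⌋ = ⌊5.367204 × 16384/9.3⌋
     = ⌊9455.513⌋ = 9455.

9455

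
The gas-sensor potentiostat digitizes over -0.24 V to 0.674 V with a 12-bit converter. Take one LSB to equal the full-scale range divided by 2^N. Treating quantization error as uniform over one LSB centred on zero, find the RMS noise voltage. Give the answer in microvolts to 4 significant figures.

Full-scale range = 0.674 V − (-0.24 V) = 0.914 V.
One LSB is 0.914 V / 4096 = 223.145 µV.
σ_q = LSB/√12 = 223.145 µV/3.4641 = 64.42 µV.

64.42 µV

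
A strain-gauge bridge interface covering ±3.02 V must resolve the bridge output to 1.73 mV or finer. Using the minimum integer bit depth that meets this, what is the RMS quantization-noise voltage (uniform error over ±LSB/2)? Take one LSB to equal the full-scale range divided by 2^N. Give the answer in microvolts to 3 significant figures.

426 µV

Range = 3.02 − (-3.02) = 6.04 V.
Required number of levels: 6.04/1.73 mV = 3491.3; smallest N with 2^N ≥ that is 12.
LSB = 6.04 V ÷ 2^12 = 6.04/4096 V = 1.4746 mV.
RMS noise = LSB/√12 = 426 µV.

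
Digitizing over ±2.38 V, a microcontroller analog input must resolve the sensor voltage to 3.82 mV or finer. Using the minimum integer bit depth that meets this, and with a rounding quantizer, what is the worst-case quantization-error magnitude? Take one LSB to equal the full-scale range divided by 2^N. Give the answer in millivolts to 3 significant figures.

Full-scale range = 2.38 V − (-2.38 V) = 4.76 V.
Need 2^N ≥ 4.76 V / 3.82 mV = 1246 → N_min = 11.
LSB = 4.76 V / 2^11 = 2.3242 mV.
Half an LSB is 1.16 mV.

1.16 mV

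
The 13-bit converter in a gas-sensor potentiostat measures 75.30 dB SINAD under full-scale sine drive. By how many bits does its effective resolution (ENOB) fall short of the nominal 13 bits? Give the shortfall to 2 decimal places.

Effective bits = (75.30 − 1.76)/6.02 = 12.2159.
Shortfall = 13 − 12.2159 = 0.7841 bits.

0.78 bits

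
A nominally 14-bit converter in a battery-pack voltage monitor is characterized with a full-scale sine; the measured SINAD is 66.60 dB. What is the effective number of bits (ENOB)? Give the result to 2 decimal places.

ENOB = (66.60 − 1.76)/6.02 = 10.7708 bits.

10.77 bits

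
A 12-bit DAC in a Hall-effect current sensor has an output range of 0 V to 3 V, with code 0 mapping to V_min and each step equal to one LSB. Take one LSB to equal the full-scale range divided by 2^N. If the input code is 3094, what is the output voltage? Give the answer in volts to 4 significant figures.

V_FS = 3 V. LSB = 3 V / 2^12.
V_out = 0 + 3094 × (3/4096) V
      = 0 + 2.26611 = 2.26611 V.

2.266 V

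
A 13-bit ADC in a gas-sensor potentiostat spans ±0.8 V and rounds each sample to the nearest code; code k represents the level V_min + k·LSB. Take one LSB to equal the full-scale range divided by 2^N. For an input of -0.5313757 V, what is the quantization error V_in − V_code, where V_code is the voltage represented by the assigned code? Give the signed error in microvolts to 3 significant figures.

+69.6 µV

Range = 0.8 − (-0.8) = 1.6 V. LSB = 1.6 V / 2^13 ≈ 195.3 µV.
(-0.5313757 − (-0.8)) / LSB = 0.2686243 × 8192/1.6 = 1375.3564. Nearest integer: k = 1375.
Reconstructed level: -0.8 + 1375 × 1.6/8192 V = -0.5314453125 V.
e = -0.5313757 − (-0.5314453125) = +69.6 µV.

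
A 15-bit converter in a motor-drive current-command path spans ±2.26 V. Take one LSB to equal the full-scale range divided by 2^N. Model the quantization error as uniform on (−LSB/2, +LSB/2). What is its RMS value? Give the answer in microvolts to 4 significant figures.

Range = 2.26 − (-2.26) = 4.52 V.
LSB = 4.52 V ÷ 2^15 = 4.52/32768 V = 137.939 µV.
V_rms = LSB/√12 = 137.939 µV / √12 = 39.82 µV.

39.82 µV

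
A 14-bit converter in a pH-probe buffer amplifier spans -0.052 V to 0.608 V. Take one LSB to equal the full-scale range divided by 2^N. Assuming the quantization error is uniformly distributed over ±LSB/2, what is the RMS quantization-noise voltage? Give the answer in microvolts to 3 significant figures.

Full-scale range = 0.608 V − (-0.052 V) = 0.66 V.
Step size = 0.66/16384 V = 40.283 µV.
RMS of a uniform error over width LSB is LSB/√12 = 11.6 µV.

11.6 µV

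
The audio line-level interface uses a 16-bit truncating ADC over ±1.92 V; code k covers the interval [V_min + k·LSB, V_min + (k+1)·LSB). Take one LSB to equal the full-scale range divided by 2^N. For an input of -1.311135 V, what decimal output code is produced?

10391

Range = 1.92 − (-1.92) = 3.84 V. LSB = 3.84 V / 2^16 ≈ 58.59 µV.
code = ⌊(V_in − V_min)/LSB⌋ = ⌊(V_in − V_min) × 2^16 / range⌋
     = ⌊(-1.311135 − (-1.92)) × 65536 / 3.84⌋ = ⌊0.608865 × 65536/3.84⌋
     = ⌊10391.296⌋ = 10391.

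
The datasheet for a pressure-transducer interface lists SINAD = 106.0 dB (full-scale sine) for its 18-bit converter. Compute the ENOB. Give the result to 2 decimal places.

Inverting SNR = 6.02 N + 1.76: N_eff = (106.0 − 1.76)/6.02 = 17.3156.

17.32 bits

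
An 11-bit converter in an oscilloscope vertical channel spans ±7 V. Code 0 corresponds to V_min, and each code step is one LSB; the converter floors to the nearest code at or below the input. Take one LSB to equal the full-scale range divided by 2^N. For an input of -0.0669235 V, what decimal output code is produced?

1014

Full-scale range = 7 V − (-7 V) = 14 V. LSB = 14 V / 2^11 ≈ 6.836 mV.
code = ⌊(V_in − V_min)/LSB⌋ = ⌊(V_in − V_min) × 2^11 / range⌋
     = ⌊(-0.0669235 − (-7)) × 2048 / 14⌋ = ⌊6.9330765 × 2048/14⌋
     = ⌊1014.210⌋ = 1014.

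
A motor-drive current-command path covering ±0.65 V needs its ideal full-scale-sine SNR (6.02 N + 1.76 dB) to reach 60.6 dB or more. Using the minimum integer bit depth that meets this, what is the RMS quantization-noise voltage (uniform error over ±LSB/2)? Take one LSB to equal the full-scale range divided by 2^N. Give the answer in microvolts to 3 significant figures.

366 µV

Full-scale range = 0.65 V − (-0.65 V) = 1.3 V.
Solving 6.02 N ≥ 60.6 − 1.76: N ≥ 9.774. Round up → N = 10.
LSB = 1.3 V / 2^10 = 1.2695 mV.
RMS noise = LSB/√12 = 366 µV.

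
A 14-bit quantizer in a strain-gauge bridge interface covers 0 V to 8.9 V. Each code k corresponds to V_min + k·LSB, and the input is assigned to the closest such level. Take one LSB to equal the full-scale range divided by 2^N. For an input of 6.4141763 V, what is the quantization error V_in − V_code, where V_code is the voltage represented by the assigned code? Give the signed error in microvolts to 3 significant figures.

Full-scale range = 8.9 V. LSB = 8.9 V / 2^14 ≈ 0.5432 mV.
Position in LSBs: (6.4141763 − (0)) × 16384/8.9 = 11807.8499; rounding gives k = 11808.
V_code = 0 + (11808/16384) × 8.9 = 6.4142578125 V.
Error = V_in − V_code = 6.4141763 − (6.4142578125) = −81.5 µV.

−81.5 µV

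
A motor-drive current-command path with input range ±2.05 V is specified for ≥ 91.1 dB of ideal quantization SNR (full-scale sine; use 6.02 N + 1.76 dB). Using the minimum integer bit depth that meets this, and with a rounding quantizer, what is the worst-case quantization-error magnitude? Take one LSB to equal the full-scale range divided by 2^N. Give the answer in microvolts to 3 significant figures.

62.6 µV

The full-scale span is 2.05 − (-2.05) = 4.1 V.
Solving 6.02 N ≥ 91.1 − 1.76: N ≥ 14.841. Round up → N = 15.
One LSB is 4.1 V / 32768 = 125.12 µV.
|e|_max = LSB/2 = 62.6 µV.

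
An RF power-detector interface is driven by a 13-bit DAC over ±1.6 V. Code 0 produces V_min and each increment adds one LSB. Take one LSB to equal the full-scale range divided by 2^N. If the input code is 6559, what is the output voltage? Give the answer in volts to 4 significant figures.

Range = 1.6 − (-1.6) = 3.2 V. LSB = 3.2 V / 2^13.
Output = V_min + (6559/8192) × range = -1.6 + 0.800659 × 3.2 V
      = -1.6 + 2.56211 = 0.962109 V.

0.9621 V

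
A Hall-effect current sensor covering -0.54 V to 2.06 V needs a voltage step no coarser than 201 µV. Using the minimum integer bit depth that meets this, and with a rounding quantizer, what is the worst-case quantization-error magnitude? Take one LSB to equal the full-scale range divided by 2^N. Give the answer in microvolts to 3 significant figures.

Span: 2.06 V − (-0.54 V) = 2.6 V.
2.6 V / 201 µV = 12940. Since 2^13 = 8192 and 2^14 = 16384, N = 14.
One LSB is 2.6 V / 16384 = 158.69 µV.
Max error for round-to-nearest is LSB/2 = 79.3 µV.

79.3 µV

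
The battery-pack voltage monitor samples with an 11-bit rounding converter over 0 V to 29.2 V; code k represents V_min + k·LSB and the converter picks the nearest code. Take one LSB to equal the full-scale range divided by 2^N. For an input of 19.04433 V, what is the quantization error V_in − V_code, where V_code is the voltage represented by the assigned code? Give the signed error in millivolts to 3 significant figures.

Span = 29.2 V. LSB = 29.2 V / 2^11 ≈ 14.26 mV.
Position in LSBs: (19.04433 − (0)) × 2048/29.2 = 1335.7119; rounding gives k = 1336.
V_code = 0 + (1336/2048) × 29.2 = 19.04843750 V.
Error = V_in − V_code = 19.04433 − (19.04843750) = −4.11 mV.

−4.11 mV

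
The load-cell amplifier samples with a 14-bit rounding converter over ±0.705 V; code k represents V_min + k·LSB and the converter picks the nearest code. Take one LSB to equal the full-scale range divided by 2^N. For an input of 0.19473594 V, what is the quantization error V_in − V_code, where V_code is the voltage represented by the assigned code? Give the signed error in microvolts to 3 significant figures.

−16.9 µV

The full-scale span is 0.705 − (-0.705) = 1.41 V. LSB = 1.41 V / 2^14 ≈ 86.06 µV.
(0.19473594 − (-0.705)) / LSB = 0.89973594 × 16384/1.41 = 10454.8040. Nearest integer: k = 10455.
Reconstructed level: -0.705 + 10455 × 1.41/16384 V = 0.19475280762 V.
V_in − V_code = 0.19473594 − (0.19475280762) = −16.9 µV.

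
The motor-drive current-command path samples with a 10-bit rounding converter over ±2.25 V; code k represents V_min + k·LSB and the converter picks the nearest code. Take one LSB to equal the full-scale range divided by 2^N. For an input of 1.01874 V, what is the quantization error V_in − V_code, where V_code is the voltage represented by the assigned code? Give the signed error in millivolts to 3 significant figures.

−0.791 mV

Range = 2.25 − (-2.25) = 4.5 V. LSB = 4.5 V / 2^10 ≈ 4.395 mV.
(1.01874 − (-2.25)) / LSB = 3.26874 × 1024/4.5 = 743.8199. Nearest integer: k = 744.
Reconstructed level: -2.25 + 744 × 4.5/1024 V = 1.019531250 V.
Error = V_in − V_code = 1.01874 − (1.019531250) = −0.791 mV.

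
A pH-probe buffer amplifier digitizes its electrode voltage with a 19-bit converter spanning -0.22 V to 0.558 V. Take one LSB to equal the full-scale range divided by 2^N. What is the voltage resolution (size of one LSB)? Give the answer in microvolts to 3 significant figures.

1.48 µV

Full-scale range = 0.558 V − (-0.22 V) = 0.778 V.
Number of codes = 2^19 = 524288.
One LSB is 0.778 V / 524288 = 1.48 µV.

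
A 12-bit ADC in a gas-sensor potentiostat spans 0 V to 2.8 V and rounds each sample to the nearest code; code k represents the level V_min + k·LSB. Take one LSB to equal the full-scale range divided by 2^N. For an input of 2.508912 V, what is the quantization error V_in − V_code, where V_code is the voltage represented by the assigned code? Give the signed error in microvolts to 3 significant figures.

+123 µV

Full-scale range = 2.8 V. LSB = 2.8 V / 2^12 ≈ 0.6836 mV.
(2.508912 − (0)) / LSB = 2.508912 × 4096/2.8 = 3670.1798. Nearest integer: k = 3670.
V_code = 0 + (3670/4096) × 2.8 = 2.508789063 V.
e = 2.508912 − (2.508789063) = +123 µV.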